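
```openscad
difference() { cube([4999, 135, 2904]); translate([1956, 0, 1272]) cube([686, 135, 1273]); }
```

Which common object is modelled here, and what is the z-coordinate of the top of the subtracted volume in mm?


A wall with a window opening. The window head height is 2545 mm.

A wall with a rectangular opening subtracted — a window. Sill at z = 1272, opening 1273 mm tall, so the head is at 1272 + 1273 = 2545 mm.


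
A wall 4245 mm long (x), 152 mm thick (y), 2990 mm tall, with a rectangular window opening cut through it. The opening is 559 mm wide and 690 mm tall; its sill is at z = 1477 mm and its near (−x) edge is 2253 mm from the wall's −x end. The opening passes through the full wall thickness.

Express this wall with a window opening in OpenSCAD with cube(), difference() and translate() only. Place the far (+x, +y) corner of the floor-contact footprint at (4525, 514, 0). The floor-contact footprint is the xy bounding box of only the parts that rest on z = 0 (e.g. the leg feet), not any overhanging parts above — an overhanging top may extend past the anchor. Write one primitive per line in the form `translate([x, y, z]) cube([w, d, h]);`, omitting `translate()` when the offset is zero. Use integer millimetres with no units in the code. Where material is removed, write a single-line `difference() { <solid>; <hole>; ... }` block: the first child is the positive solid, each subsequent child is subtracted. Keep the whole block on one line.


difference() { translate([280, 362, 0]) cube([4245, 152, 2990]); translate([2533, 362, 1477]) cube([559, 152, 690]); }


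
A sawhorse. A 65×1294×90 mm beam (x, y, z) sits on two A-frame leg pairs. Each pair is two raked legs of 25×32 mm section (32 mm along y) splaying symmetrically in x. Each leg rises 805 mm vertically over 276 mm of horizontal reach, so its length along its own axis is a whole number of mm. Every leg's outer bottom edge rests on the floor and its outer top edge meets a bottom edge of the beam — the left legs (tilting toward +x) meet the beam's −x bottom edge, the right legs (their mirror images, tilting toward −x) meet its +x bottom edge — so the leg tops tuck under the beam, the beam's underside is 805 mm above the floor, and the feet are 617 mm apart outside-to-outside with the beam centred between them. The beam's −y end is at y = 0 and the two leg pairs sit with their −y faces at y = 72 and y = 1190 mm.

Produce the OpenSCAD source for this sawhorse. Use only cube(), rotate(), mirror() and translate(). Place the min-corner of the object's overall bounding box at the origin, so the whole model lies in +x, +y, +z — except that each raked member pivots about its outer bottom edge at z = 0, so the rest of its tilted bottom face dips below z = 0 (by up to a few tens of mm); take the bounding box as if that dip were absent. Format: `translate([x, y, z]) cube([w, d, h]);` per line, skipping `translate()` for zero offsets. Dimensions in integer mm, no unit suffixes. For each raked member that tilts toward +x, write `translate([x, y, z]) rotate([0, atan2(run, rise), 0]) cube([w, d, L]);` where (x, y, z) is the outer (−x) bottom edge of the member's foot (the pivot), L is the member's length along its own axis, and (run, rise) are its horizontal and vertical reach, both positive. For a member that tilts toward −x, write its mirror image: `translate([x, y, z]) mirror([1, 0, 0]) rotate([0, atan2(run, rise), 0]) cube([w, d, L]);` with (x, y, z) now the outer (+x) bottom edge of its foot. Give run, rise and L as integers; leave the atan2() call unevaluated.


// leg length = √(276² + 805²) = 851
// right-leg outer foot x = 2·276 + 65 = 617
// beam min-corner = (276, 0, 805)
translate([276, 0, 805]) cube([65, 1294, 90]);
translate([0, 72, 0]) rotate([0, atan2(276, 805), 0]) cube([25, 32, 851]);
translate([617, 72, 0]) mirror([1, 0, 0]) rotate([0, atan2(276, 805), 0]) cube([25, 32, 851]);
translate([0, 1190, 0]) rotate([0, atan2(276, 805), 0]) cube([25, 32, 851]);
translate([617, 1190, 0]) mirror([1, 0, 0]) rotate([0, atan2(276, 805), 0]) cube([25, 32, 851]);


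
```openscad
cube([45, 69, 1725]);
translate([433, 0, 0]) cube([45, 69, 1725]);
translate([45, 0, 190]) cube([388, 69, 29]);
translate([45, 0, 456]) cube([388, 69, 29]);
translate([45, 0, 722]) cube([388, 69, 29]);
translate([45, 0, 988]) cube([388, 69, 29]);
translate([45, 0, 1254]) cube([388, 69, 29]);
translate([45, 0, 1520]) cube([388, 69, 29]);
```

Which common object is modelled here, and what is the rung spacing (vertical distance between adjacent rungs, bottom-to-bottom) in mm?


A ladder. The rung spacing is 266 mm.

Two tall 45×69 posts with 6 short bars between them — a ladder. Adjacent rungs sit at z = 190 and z = 456, so the spacing is 456 − 190 = 266 mm.


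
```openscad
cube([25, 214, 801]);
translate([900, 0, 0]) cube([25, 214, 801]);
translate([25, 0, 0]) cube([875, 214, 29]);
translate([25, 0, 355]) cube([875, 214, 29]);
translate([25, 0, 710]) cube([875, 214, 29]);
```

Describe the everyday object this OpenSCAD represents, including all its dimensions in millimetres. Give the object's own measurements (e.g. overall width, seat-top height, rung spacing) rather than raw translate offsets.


An open bookshelf. Two side panels, each 25 mm thick, 214 mm deep and 801 mm tall, stand 925 mm apart (outside-to-outside). Between them sit 3 shelves, each 29 mm thick and 214 mm deep, spanning the full gap between the sides. The bottom shelf rests on the floor (its underside at z = 0) and the clear gap between one shelf's top and the next shelf's underside is 326 mm.


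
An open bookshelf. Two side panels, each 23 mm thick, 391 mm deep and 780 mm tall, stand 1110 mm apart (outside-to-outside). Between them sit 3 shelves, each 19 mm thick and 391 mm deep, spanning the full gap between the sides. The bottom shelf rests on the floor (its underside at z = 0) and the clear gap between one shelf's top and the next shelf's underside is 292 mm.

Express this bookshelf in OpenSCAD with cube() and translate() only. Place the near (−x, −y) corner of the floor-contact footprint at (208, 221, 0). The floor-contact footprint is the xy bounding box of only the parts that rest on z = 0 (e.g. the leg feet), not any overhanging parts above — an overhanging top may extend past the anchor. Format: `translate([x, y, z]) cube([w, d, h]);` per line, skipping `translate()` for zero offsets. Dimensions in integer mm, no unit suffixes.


translate([208, 221, 0]) cube([23, 391, 780]);
translate([1295, 221, 0]) cube([23, 391, 780]);
translate([231, 221, 0]) cube([1064, 391, 19]);
translate([231, 221, 311]) cube([1064, 391, 19]);
translate([231, 221, 622]) cube([1064, 391, 19]);


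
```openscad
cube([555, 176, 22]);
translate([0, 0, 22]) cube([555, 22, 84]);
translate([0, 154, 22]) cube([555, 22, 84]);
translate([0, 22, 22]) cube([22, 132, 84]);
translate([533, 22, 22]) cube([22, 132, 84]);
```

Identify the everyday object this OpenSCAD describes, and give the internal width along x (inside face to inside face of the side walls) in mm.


An open box. The internal width is 511 mm.

A 555×176 base slab with four walls standing on it — an open box. The base is 555 mm wide and the walls are 22 mm thick, so the internal width is 555 − 2 × 22 = 511 mm.


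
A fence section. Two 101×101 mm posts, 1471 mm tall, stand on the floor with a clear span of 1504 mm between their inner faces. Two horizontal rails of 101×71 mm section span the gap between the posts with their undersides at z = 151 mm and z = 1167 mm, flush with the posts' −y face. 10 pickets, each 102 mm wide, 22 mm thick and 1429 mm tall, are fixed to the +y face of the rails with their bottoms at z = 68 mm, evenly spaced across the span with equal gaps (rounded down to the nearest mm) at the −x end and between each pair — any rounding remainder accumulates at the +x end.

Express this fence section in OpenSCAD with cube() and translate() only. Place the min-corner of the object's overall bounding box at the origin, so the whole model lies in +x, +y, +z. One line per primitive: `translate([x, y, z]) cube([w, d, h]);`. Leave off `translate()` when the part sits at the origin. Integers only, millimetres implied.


cube([101, 101, 1471]);
translate([1605, 0, 0]) cube([101, 101, 1471]);
translate([101, 0, 151]) cube([1504, 101, 71]);
translate([101, 0, 1167]) cube([1504, 101, 71]);
translate([145, 101, 68]) cube([102, 22, 1429]);
translate([291, 101, 68]) cube([102, 22, 1429]);
translate([437, 101, 68]) cube([102, 22, 1429]);
translate([583, 101, 68]) cube([102, 22, 1429]);
translate([729, 101, 68]) cube([102, 22, 1429]);
translate([875, 101, 68]) cube([102, 22, 1429]);
translate([1021, 101, 68]) cube([102, 22, 1429]);
translate([1167, 101, 68]) cube([102, 22, 1429]);
translate([1313, 101, 68]) cube([102, 22, 1429]);
translate([1459, 101, 68]) cube([102, 22, 1429]);


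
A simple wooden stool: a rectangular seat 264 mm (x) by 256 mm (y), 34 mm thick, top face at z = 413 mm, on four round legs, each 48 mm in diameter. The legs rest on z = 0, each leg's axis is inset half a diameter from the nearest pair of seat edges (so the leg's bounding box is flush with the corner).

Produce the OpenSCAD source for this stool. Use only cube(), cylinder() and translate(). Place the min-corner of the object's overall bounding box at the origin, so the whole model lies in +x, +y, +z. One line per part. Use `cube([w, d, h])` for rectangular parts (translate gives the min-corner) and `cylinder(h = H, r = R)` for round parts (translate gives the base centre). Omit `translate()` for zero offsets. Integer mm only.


translate([0, 0, 379]) cube([264, 256, 34]);
translate([24, 24, 0]) cylinder(h = 379, r = 24);
translate([240, 24, 0]) cylinder(h = 379, r = 24);
translate([24, 232, 0]) cylinder(h = 379, r = 24);
translate([240, 232, 0]) cylinder(h = 379, r = 24);


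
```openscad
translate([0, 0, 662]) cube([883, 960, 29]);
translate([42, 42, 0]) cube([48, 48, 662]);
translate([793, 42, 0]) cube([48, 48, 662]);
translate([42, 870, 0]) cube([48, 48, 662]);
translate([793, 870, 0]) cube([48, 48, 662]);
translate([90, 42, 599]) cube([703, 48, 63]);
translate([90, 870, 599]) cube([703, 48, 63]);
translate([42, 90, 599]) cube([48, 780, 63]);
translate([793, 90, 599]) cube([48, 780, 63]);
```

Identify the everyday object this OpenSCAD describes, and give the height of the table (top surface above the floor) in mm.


A table. The table height is 691 mm.

A 883×960×29 slab sits at z = 662 on four 48 mm square posts — a table. The top surface is at 662 + 29 = 691 mm.


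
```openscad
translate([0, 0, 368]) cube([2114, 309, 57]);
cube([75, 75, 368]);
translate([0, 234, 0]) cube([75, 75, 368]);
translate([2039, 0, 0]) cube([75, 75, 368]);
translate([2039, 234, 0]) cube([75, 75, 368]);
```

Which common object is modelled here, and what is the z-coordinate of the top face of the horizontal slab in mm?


A bench. The seat-top height is 425 mm.

A long slab on four corner posts — a bench. The slab sits at z = 368 with thickness 57, so the top is 368 + 57 = 425 mm.


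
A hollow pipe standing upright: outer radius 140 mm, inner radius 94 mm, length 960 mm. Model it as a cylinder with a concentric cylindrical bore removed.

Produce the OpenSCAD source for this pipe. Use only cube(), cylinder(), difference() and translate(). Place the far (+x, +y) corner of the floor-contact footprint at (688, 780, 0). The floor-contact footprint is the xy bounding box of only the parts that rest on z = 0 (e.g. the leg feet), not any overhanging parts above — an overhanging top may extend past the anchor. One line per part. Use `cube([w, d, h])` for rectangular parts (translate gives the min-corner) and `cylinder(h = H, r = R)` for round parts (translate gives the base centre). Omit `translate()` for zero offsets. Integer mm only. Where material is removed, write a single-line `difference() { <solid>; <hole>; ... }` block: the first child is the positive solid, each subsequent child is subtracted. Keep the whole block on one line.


difference() { translate([548, 640, 0]) cylinder(h = 960, r = 140); translate([548, 640, 0]) cylinder(h = 960, r = 94); }


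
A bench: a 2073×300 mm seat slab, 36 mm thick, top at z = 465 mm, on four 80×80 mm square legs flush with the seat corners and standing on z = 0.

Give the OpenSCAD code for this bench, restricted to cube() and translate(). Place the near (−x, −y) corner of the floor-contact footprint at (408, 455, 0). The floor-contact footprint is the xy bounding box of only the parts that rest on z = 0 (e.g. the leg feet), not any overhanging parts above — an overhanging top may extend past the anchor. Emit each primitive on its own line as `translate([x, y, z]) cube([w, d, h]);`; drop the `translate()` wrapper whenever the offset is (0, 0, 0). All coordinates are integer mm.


translate([408, 455, 429]) cube([2073, 300, 36]);
translate([408, 455, 0]) cube([80, 80, 429]);
translate([408, 675, 0]) cube([80, 80, 429]);
translate([2401, 455, 0]) cube([80, 80, 429]);
translate([2401, 675, 0]) cube([80, 80, 429]);


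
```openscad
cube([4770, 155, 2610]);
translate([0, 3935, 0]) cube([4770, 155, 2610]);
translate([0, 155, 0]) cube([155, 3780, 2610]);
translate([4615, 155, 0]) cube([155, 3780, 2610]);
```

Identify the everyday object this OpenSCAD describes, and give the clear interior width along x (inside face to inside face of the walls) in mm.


A house (or room) frame. The interior width is 4460 mm.

Four 2610 mm walls enclosing a rectangle with no floor or roof — a room or house frame. Outside width is 4770 mm and wall thickness is 155 mm, so the interior width is 4770 − 2 × 155 = 4460 mm.


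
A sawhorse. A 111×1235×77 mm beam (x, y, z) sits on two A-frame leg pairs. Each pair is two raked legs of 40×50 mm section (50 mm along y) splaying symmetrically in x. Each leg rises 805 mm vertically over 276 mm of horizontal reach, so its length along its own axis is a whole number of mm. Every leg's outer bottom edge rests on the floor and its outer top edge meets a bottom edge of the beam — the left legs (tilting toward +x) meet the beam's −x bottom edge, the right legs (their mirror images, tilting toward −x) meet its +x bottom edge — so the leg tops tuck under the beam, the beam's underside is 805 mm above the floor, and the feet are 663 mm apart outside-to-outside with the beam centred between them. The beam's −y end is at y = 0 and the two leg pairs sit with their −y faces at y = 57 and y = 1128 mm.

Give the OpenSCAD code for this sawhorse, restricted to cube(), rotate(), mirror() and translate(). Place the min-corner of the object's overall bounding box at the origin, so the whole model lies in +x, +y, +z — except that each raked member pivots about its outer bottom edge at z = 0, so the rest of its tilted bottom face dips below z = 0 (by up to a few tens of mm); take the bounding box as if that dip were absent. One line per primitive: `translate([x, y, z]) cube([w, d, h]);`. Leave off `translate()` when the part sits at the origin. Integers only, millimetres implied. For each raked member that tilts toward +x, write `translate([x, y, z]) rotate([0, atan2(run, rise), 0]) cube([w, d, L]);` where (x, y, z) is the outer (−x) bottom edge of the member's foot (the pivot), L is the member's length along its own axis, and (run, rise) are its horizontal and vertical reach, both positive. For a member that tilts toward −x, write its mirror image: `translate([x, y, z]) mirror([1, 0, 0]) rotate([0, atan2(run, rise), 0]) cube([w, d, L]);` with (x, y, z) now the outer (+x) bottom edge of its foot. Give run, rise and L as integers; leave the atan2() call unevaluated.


translate([276, 0, 805]) cube([111, 1235, 77]);
translate([0, 57, 0]) rotate([0, atan2(276, 805), 0]) cube([40, 50, 851]);
translate([663, 57, 0]) mirror([1, 0, 0]) rotate([0, atan2(276, 805), 0]) cube([40, 50, 851]);
translate([0, 1128, 0]) rotate([0, atan2(276, 805), 0]) cube([40, 50, 851]);
translate([663, 1128, 0]) mirror([1, 0, 0]) rotate([0, atan2(276, 805), 0]) cube([40, 50, 851]);


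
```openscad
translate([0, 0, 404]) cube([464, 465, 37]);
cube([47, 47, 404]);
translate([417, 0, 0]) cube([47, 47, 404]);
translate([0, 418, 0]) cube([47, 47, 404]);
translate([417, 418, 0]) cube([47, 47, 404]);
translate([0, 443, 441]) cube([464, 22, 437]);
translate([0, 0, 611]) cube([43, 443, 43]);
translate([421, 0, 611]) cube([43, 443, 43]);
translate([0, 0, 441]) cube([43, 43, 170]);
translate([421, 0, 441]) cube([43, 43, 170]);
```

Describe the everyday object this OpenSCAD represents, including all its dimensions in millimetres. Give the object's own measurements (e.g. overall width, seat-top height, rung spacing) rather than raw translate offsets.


A chair. The seat is a 464×465×37 mm slab with its top at z = 441 mm, on four 47×47 mm corner legs (flush with the seat edges, standing on z = 0). A flat backrest 22 mm thick, 437 mm tall, spans the full seat width and rises from the seat top along its +y edge, rear face flush with the rear of the seat. Two armrests of 43×43 mm section run along each side from the seat's front edge to the front of the backrest, top faces 213 mm above the seat top and outer faces flush with the seat's x-edges; a 43×43 mm post under the front of each armrest stands on the seat at the front corner.


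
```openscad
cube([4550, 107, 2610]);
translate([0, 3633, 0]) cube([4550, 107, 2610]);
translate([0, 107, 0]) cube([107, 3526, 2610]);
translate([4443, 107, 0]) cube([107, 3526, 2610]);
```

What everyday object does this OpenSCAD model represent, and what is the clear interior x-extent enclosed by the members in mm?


A house (or room) frame. The interior width is 4336 mm.

Four 2610 mm walls enclosing a rectangle with no floor or roof — a room or house frame. Outside width is 4550 mm and wall thickness is 107 mm, so the interior width is 4550 − 2 × 107 = 4336 mm.


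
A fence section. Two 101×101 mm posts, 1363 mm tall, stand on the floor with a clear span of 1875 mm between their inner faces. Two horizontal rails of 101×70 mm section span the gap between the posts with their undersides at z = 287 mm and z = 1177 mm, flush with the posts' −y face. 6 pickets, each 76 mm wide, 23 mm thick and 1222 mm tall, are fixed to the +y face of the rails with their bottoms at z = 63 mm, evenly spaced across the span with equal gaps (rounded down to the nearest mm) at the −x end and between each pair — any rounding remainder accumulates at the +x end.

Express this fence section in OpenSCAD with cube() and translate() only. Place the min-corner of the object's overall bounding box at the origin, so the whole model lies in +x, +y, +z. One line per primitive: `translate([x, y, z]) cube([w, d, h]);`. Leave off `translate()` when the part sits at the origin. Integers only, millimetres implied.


cube([101, 101, 1363]);
translate([1976, 0, 0]) cube([101, 101, 1363]);
translate([101, 0, 287]) cube([1875, 101, 70]);
translate([101, 0, 1177]) cube([1875, 101, 70]);
translate([303, 101, 63]) cube([76, 23, 1222]);
translate([581, 101, 63]) cube([76, 23, 1222]);
translate([859, 101, 63]) cube([76, 23, 1222]);
translate([1137, 101, 63]) cube([76, 23, 1222]);
translate([1415, 101, 63]) cube([76, 23, 1222]);
translate([1693, 101, 63]) cube([76, 23, 1222]);


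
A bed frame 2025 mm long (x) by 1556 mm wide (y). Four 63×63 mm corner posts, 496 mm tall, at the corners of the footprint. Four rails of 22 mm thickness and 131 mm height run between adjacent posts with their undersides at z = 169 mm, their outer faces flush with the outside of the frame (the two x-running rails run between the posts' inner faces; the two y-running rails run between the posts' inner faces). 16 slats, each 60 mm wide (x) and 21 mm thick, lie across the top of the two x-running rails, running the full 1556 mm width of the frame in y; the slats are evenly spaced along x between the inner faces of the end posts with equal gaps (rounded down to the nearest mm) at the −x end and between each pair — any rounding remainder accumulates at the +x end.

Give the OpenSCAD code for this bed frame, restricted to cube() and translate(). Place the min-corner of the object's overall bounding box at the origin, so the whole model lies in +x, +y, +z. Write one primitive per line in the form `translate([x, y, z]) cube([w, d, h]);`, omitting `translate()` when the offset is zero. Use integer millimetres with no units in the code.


cube([63, 63, 496]);
translate([0, 1493, 0]) cube([63, 63, 496]);
translate([1962, 0, 0]) cube([63, 63, 496]);
translate([1962, 1493, 0]) cube([63, 63, 496]);
translate([63, 0, 169]) cube([1899, 22, 131]);
translate([63, 1534, 169]) cube([1899, 22, 131]);
translate([0, 63, 169]) cube([22, 1430, 131]);
translate([2003, 63, 169]) cube([22, 1430, 131]);
translate([118, 0, 300]) cube([60, 1556, 21]);
translate([233, 0, 300]) cube([60, 1556, 21]);
translate([348, 0, 300]) cube([60, 1556, 21]);
translate([463, 0, 300]) cube([60, 1556, 21]);
translate([578, 0, 300]) cube([60, 1556, 21]);
translate([693, 0, 300]) cube([60, 1556, 21]);
translate([808, 0, 300]) cube([60, 1556, 21]);
translate([923, 0, 300]) cube([60, 1556, 21]);
translate([1038, 0, 300]) cube([60, 1556, 21]);
translate([1153, 0, 300]) cube([60, 1556, 21]);
translate([1268, 0, 300]) cube([60, 1556, 21]);
translate([1383, 0, 300]) cube([60, 1556, 21]);
translate([1498, 0, 300]) cube([60, 1556, 21]);
translate([1613, 0, 300]) cube([60, 1556, 21]);
translate([1728, 0, 300]) cube([60, 1556, 21]);
translate([1843, 0, 300]) cube([60, 1556, 21]);


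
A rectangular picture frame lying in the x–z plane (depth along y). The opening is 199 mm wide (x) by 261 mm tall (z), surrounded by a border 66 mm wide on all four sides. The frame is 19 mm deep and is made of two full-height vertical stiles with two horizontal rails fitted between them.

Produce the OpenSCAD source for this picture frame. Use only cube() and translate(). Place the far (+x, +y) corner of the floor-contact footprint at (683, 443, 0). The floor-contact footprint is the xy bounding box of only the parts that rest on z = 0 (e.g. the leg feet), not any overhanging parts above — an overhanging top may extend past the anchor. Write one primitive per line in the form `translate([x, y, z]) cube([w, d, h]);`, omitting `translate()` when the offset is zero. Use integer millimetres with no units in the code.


translate([352, 424, 0]) cube([66, 19, 393]);
translate([617, 424, 0]) cube([66, 19, 393]);
translate([418, 424, 0]) cube([199, 19, 66]);
translate([418, 424, 327]) cube([199, 19, 66]);


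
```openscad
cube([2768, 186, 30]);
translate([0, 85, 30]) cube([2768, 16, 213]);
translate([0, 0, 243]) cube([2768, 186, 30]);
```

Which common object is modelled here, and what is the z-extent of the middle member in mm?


An I-beam. The web height is 213 mm.

Two wide flanges with a thin centred web — an I-beam. Overall 273 mm minus two 30 mm flanges gives a web of 273 − 2·30 = 213 mm.


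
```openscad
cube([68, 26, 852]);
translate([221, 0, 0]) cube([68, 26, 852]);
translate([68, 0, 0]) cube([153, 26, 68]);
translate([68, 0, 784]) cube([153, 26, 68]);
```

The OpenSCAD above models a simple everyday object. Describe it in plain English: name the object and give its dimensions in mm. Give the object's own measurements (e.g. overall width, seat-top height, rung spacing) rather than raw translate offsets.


A rectangular picture frame lying in the x–z plane (depth along y). The opening is 153 mm wide (x) by 716 mm tall (z), surrounded by a border 68 mm wide on all four sides. The frame is 26 mm deep and is made of two full-height vertical stiles with two horizontal rails fitted between them.


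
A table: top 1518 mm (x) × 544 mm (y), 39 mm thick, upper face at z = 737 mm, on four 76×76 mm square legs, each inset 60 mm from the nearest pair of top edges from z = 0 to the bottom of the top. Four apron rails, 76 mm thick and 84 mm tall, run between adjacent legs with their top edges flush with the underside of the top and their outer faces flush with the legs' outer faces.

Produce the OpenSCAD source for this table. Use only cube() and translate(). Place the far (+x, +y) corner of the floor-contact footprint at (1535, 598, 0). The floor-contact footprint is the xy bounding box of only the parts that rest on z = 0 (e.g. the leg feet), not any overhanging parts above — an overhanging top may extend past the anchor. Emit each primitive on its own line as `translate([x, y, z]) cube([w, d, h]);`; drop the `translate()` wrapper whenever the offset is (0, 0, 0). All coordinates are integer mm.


translate([77, 114, 698]) cube([1518, 544, 39]);
translate([137, 174, 0]) cube([76, 76, 698]);
translate([1459, 174, 0]) cube([76, 76, 698]);
translate([137, 522, 0]) cube([76, 76, 698]);
translate([1459, 522, 0]) cube([76, 76, 698]);
translate([213, 174, 614]) cube([1246, 76, 84]);
translate([213, 522, 614]) cube([1246, 76, 84]);
translate([137, 250, 614]) cube([76, 272, 84]);
translate([1459, 250, 614]) cube([76, 272, 84]);


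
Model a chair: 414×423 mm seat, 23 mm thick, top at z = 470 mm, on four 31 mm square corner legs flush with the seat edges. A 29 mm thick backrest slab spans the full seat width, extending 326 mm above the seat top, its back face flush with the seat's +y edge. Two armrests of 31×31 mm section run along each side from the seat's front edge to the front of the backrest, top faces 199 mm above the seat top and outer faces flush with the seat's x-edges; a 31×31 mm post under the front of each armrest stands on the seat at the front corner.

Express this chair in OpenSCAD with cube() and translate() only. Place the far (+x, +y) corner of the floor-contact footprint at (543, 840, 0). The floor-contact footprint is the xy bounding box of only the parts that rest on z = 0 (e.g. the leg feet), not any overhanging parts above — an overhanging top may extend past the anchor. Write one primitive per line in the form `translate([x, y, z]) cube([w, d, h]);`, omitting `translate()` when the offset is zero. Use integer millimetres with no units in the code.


// leg_h = 470 - 23 = 447
// arm post h = 199 - 31 = 168
translate([129, 417, 447]) cube([414, 423, 23]);
translate([129, 417, 0]) cube([31, 31, 447]);
translate([512, 417, 0]) cube([31, 31, 447]);
translate([129, 809, 0]) cube([31, 31, 447]);
translate([512, 809, 0]) cube([31, 31, 447]);
translate([129, 811, 470]) cube([414, 29, 326]);
translate([129, 417, 638]) cube([31, 394, 31]);
translate([512, 417, 638]) cube([31, 394, 31]);
translate([129, 417, 470]) cube([31, 31, 168]);
translate([512, 417, 470]) cube([31, 31, 168]);


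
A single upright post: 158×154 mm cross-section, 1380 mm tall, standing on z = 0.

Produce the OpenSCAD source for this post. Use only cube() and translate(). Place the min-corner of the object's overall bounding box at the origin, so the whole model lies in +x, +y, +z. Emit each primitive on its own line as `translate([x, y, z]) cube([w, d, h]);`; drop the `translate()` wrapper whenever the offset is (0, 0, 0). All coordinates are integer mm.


cube([158, 154, 1380]);


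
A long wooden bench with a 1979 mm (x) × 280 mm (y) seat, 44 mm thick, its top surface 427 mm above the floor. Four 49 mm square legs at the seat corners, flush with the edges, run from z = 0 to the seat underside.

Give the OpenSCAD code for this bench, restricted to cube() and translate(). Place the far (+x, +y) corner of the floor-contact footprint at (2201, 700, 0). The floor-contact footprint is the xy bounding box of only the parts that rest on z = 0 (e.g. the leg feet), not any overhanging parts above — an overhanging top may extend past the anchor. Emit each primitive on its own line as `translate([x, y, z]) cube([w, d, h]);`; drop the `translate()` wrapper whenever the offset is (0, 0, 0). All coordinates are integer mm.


translate([222, 420, 383]) cube([1979, 280, 44]);
translate([222, 420, 0]) cube([49, 49, 383]);
translate([222, 651, 0]) cube([49, 49, 383]);
translate([2152, 420, 0]) cube([49, 49, 383]);
translate([2152, 651, 0]) cube([49, 49, 383]);


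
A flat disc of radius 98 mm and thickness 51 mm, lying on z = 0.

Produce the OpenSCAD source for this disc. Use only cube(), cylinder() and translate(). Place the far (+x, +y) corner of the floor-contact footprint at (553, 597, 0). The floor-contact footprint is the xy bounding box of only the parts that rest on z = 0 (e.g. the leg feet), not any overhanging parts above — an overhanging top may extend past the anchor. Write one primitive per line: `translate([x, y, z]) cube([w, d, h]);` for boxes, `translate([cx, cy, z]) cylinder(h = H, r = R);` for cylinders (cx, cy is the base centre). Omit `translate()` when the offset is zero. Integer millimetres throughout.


translate([455, 499, 0]) cylinder(h = 51, r = 98);


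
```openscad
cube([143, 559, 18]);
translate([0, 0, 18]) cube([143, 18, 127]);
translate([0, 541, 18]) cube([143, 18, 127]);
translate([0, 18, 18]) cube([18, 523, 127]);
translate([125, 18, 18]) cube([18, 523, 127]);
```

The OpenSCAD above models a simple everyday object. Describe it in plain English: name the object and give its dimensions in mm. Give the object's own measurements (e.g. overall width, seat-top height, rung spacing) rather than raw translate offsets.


An open-topped rectangular box: outside dimensions 143×559×145 mm, with a uniform wall and base thickness of 18 mm. The base is a full 143×559 slab on the floor; four walls sit on top of the base. The front and back walls (the −y and +y sides) span the full width; the two side walls fit between them.


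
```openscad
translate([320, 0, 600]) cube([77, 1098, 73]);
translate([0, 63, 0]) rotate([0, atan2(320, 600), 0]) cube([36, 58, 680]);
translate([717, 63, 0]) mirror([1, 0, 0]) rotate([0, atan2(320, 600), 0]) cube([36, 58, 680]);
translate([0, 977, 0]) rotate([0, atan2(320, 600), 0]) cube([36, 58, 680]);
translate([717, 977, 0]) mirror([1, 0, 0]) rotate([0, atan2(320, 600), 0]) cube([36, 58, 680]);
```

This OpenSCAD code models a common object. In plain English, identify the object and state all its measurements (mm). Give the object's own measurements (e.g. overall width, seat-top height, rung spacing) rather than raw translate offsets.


A sawhorse. A 77×1098×73 mm beam (x, y, z) sits on two A-frame leg pairs. Each pair is two raked legs of 36×58 mm section (58 mm along y) splaying symmetrically in x. Each leg rises 600 mm vertically over 320 mm of horizontal reach and is 680 mm long along its own axis. Every leg's outer bottom edge rests on the floor and its outer top edge meets a bottom edge of the beam — the left legs (tilting toward +x) meet the beam's −x bottom edge, the right legs (their mirror images, tilting toward −x) meet its +x bottom edge — so the leg tops tuck under the beam, the beam's underside is 600 mm above the floor, and the feet are 717 mm apart outside-to-outside with the beam centred between them. The two leg pairs are set in 63 mm from either end of the beam.


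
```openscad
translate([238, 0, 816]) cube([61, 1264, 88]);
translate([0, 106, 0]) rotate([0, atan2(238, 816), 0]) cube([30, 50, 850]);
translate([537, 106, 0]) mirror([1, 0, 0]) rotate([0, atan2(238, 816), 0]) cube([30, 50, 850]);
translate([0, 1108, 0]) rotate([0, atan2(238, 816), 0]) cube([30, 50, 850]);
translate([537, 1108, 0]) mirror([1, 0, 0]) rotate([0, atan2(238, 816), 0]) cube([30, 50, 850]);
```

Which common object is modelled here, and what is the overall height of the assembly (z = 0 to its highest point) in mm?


A sawhorse. The overall height is 904 mm.

A beam across two mirrored pairs of raked legs — a sawhorse. The beam's underside is at z = 816 (matching the legs' vertical rise in atan2(238, 816)) and the beam is 88 mm tall, so its top is at 816 + 88 = 904 mm. The raked legs top out at the beam's underside, so that is the highest point.


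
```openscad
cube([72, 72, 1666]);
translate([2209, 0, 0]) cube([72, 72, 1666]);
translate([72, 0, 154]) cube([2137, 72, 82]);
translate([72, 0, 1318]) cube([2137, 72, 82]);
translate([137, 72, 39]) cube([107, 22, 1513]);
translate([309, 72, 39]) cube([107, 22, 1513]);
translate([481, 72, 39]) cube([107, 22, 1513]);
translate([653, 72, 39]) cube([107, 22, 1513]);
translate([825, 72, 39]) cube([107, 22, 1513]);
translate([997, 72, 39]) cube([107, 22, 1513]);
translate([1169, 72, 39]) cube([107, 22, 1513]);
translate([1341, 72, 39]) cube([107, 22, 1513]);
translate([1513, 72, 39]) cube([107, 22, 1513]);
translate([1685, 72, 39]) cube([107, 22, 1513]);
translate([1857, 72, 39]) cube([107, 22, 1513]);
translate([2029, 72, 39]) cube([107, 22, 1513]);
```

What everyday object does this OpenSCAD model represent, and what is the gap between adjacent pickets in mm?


A fence section. The picket gap is 65 mm.

Two posts, two rails, 12 pickets — a fence section. Span 2137 mm holds 12 pickets of 107 mm with 13 equal gaps: ⌊(2137 − 12·107) / 13⌋ = 65 mm.


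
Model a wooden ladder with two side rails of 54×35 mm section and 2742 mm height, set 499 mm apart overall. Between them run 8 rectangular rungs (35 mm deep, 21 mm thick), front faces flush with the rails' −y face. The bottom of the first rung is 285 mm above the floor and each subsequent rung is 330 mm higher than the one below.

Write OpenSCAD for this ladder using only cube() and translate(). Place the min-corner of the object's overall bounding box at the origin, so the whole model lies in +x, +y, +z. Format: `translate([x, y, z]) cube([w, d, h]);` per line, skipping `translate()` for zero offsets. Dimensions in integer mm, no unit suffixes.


cube([54, 35, 2742]);
translate([445, 0, 0]) cube([54, 35, 2742]);
translate([54, 0, 285]) cube([391, 35, 21]);
translate([54, 0, 615]) cube([391, 35, 21]);
translate([54, 0, 945]) cube([391, 35, 21]);
translate([54, 0, 1275]) cube([391, 35, 21]);
translate([54, 0, 1605]) cube([391, 35, 21]);
translate([54, 0, 1935]) cube([391, 35, 21]);
translate([54, 0, 2265]) cube([391, 35, 21]);
translate([54, 0, 2595]) cube([391, 35, 21]);


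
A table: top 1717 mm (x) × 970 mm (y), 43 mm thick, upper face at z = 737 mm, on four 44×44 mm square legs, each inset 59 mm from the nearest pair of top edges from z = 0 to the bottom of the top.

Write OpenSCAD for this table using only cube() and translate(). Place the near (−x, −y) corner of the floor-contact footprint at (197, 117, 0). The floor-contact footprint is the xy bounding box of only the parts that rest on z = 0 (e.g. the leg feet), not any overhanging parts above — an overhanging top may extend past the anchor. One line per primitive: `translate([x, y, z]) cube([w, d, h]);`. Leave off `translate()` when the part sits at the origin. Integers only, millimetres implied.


// leg_h = 737 - 43 = 694
translate([138, 58, 694]) cube([1717, 970, 43]);
translate([197, 117, 0]) cube([44, 44, 694]);
translate([1752, 117, 0]) cube([44, 44, 694]);
translate([197, 925, 0]) cube([44, 44, 694]);
translate([1752, 925, 0]) cube([44, 44, 694]);


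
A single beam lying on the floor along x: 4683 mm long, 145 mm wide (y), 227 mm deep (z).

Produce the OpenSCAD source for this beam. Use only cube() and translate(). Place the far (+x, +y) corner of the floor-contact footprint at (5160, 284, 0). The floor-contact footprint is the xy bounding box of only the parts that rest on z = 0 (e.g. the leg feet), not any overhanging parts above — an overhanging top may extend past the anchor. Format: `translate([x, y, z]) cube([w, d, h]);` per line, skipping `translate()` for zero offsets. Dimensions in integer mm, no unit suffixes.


translate([477, 139, 0]) cube([4683, 145, 227]);


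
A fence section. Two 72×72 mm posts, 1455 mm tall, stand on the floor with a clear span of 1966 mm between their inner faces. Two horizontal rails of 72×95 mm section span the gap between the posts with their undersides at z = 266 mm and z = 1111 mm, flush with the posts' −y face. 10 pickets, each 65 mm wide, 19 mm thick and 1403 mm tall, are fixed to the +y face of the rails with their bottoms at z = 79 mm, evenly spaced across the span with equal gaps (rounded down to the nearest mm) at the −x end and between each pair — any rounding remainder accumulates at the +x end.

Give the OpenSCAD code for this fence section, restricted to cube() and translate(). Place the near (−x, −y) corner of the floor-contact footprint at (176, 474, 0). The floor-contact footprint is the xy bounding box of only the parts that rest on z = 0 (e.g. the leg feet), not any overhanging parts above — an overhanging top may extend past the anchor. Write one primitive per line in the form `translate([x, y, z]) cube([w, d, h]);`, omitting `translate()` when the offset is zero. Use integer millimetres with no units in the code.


translate([176, 474, 0]) cube([72, 72, 1455]);
translate([2214, 474, 0]) cube([72, 72, 1455]);
translate([248, 474, 266]) cube([1966, 72, 95]);
translate([248, 474, 1111]) cube([1966, 72, 95]);
translate([367, 546, 79]) cube([65, 19, 1403]);
translate([551, 546, 79]) cube([65, 19, 1403]);
translate([735, 546, 79]) cube([65, 19, 1403]);
translate([919, 546, 79]) cube([65, 19, 1403]);
translate([1103, 546, 79]) cube([65, 19, 1403]);
translate([1287, 546, 79]) cube([65, 19, 1403]);
translate([1471, 546, 79]) cube([65, 19, 1403]);
translate([1655, 546, 79]) cube([65, 19, 1403]);
translate([1839, 546, 79]) cube([65, 19, 1403]);
translate([2023, 546, 79]) cube([65, 19, 1403]);


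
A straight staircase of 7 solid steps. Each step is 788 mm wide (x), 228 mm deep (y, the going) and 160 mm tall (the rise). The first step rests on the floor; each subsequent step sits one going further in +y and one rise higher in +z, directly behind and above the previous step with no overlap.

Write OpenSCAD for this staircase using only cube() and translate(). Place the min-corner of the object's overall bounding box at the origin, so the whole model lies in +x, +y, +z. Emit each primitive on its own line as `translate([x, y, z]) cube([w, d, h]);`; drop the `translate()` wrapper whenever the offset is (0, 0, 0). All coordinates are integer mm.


cube([788, 228, 160]);
translate([0, 228, 160]) cube([788, 228, 160]);
translate([0, 456, 320]) cube([788, 228, 160]);
translate([0, 684, 480]) cube([788, 228, 160]);
translate([0, 912, 640]) cube([788, 228, 160]);
translate([0, 1140, 800]) cube([788, 228, 160]);
translate([0, 1368, 960]) cube([788, 228, 160]);


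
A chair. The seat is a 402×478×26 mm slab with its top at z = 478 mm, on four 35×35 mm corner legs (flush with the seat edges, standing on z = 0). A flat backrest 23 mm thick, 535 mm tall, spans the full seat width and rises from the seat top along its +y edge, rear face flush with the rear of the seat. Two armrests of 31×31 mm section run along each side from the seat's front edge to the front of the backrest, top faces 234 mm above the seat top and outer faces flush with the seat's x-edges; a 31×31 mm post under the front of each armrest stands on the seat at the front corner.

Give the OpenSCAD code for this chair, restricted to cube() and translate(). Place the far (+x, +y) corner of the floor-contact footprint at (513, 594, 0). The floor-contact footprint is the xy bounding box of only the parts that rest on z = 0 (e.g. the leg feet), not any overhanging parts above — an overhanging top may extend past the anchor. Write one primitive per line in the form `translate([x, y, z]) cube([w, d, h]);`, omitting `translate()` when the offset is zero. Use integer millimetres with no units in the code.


translate([111, 116, 452]) cube([402, 478, 26]);
translate([111, 116, 0]) cube([35, 35, 452]);
translate([478, 116, 0]) cube([35, 35, 452]);
translate([111, 559, 0]) cube([35, 35, 452]);
translate([478, 559, 0]) cube([35, 35, 452]);
translate([111, 571, 478]) cube([402, 23, 535]);
translate([111, 116, 681]) cube([31, 455, 31]);
translate([482, 116, 681]) cube([31, 455, 31]);
translate([111, 116, 478]) cube([31, 31, 203]);
translate([482, 116, 478]) cube([31, 31, 203]);


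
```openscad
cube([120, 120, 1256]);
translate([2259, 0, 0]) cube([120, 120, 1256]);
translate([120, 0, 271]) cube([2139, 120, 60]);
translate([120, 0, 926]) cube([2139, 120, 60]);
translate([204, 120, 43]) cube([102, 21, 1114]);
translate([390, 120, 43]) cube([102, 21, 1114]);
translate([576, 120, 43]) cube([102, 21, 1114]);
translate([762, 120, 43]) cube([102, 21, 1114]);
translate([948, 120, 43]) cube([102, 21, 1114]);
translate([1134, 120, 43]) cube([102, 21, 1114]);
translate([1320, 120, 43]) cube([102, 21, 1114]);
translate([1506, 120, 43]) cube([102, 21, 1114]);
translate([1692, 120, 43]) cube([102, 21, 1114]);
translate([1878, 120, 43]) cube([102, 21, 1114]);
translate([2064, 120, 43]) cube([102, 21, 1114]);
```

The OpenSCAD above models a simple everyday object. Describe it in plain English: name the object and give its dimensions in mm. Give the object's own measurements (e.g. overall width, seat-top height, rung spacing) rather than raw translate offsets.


A fence section. Two 120×120 mm posts, 1256 mm tall, stand on the floor with a clear span of 2139 mm between their inner faces. Two horizontal rails of 120×60 mm section span the gap between the posts with their undersides at z = 271 mm and z = 926 mm, flush with the posts' −y face. 11 pickets, each 102 mm wide, 21 mm thick and 1114 mm tall, are fixed to the +y face of the rails with their bottoms at z = 43 mm, spaced across the span with a 84 mm gap after the −x post and between neighbouring pickets, with 93 mm left before the +x post.
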